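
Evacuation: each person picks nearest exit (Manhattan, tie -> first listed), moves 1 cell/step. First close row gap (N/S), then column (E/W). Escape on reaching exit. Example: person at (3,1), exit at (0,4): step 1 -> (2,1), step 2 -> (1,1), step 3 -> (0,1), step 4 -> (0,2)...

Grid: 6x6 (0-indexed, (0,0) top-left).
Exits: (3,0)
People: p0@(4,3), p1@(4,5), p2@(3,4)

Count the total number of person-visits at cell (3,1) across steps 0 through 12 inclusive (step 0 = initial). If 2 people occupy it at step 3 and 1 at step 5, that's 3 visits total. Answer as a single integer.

Answer: 3

Derivation:
Step 0: p0@(4,3) p1@(4,5) p2@(3,4) -> at (3,1): 0 [-], cum=0
Step 1: p0@(3,3) p1@(3,5) p2@(3,3) -> at (3,1): 0 [-], cum=0
Step 2: p0@(3,2) p1@(3,4) p2@(3,2) -> at (3,1): 0 [-], cum=0
Step 3: p0@(3,1) p1@(3,3) p2@(3,1) -> at (3,1): 2 [p0,p2], cum=2
Step 4: p0@ESC p1@(3,2) p2@ESC -> at (3,1): 0 [-], cum=2
Step 5: p0@ESC p1@(3,1) p2@ESC -> at (3,1): 1 [p1], cum=3
Step 6: p0@ESC p1@ESC p2@ESC -> at (3,1): 0 [-], cum=3
Total visits = 3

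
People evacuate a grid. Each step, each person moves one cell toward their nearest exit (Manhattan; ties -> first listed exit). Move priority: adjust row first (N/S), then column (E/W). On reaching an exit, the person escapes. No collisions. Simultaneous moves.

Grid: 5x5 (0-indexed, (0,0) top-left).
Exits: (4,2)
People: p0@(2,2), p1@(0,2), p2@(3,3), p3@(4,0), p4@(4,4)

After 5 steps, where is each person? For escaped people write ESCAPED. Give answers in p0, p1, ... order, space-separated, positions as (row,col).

Step 1: p0:(2,2)->(3,2) | p1:(0,2)->(1,2) | p2:(3,3)->(4,3) | p3:(4,0)->(4,1) | p4:(4,4)->(4,3)
Step 2: p0:(3,2)->(4,2)->EXIT | p1:(1,2)->(2,2) | p2:(4,3)->(4,2)->EXIT | p3:(4,1)->(4,2)->EXIT | p4:(4,3)->(4,2)->EXIT
Step 3: p0:escaped | p1:(2,2)->(3,2) | p2:escaped | p3:escaped | p4:escaped
Step 4: p0:escaped | p1:(3,2)->(4,2)->EXIT | p2:escaped | p3:escaped | p4:escaped

ESCAPED ESCAPED ESCAPED ESCAPED ESCAPED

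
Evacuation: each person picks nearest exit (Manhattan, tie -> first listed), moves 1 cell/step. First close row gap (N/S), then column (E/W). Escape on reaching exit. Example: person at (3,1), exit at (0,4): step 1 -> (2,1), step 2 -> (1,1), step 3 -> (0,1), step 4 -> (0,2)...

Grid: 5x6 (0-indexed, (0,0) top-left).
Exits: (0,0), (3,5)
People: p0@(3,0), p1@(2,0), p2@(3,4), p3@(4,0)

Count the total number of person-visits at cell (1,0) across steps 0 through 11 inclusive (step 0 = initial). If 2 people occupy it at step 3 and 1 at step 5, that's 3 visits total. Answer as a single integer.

Answer: 3

Derivation:
Step 0: p0@(3,0) p1@(2,0) p2@(3,4) p3@(4,0) -> at (1,0): 0 [-], cum=0
Step 1: p0@(2,0) p1@(1,0) p2@ESC p3@(3,0) -> at (1,0): 1 [p1], cum=1
Step 2: p0@(1,0) p1@ESC p2@ESC p3@(2,0) -> at (1,0): 1 [p0], cum=2
Step 3: p0@ESC p1@ESC p2@ESC p3@(1,0) -> at (1,0): 1 [p3], cum=3
Step 4: p0@ESC p1@ESC p2@ESC p3@ESC -> at (1,0): 0 [-], cum=3
Total visits = 3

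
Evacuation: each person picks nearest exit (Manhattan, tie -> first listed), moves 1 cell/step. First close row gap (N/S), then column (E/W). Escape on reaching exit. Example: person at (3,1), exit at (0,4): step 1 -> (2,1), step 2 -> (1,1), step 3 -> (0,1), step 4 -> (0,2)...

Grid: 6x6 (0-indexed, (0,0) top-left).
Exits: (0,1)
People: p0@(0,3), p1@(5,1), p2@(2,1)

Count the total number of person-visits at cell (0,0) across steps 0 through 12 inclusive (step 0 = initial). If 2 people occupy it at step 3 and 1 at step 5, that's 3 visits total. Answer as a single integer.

Answer: 0

Derivation:
Step 0: p0@(0,3) p1@(5,1) p2@(2,1) -> at (0,0): 0 [-], cum=0
Step 1: p0@(0,2) p1@(4,1) p2@(1,1) -> at (0,0): 0 [-], cum=0
Step 2: p0@ESC p1@(3,1) p2@ESC -> at (0,0): 0 [-], cum=0
Step 3: p0@ESC p1@(2,1) p2@ESC -> at (0,0): 0 [-], cum=0
Step 4: p0@ESC p1@(1,1) p2@ESC -> at (0,0): 0 [-], cum=0
Step 5: p0@ESC p1@ESC p2@ESC -> at (0,0): 0 [-], cum=0
Total visits = 0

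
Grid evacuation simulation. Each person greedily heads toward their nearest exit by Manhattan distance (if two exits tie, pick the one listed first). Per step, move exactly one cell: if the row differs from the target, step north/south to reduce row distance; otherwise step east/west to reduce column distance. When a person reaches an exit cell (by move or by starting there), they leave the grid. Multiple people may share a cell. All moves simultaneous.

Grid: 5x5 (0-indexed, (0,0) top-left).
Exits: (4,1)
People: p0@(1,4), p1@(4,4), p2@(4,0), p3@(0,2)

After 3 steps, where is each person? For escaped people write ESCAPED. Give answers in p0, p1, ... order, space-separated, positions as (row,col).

Step 1: p0:(1,4)->(2,4) | p1:(4,4)->(4,3) | p2:(4,0)->(4,1)->EXIT | p3:(0,2)->(1,2)
Step 2: p0:(2,4)->(3,4) | p1:(4,3)->(4,2) | p2:escaped | p3:(1,2)->(2,2)
Step 3: p0:(3,4)->(4,4) | p1:(4,2)->(4,1)->EXIT | p2:escaped | p3:(2,2)->(3,2)

(4,4) ESCAPED ESCAPED (3,2)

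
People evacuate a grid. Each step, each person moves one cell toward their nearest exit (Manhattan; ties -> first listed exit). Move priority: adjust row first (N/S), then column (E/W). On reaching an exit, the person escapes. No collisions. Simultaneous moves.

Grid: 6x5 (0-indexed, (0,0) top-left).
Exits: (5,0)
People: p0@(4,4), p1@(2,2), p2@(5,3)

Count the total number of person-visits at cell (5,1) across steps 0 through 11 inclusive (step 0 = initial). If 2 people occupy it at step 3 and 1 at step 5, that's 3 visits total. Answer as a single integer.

Step 0: p0@(4,4) p1@(2,2) p2@(5,3) -> at (5,1): 0 [-], cum=0
Step 1: p0@(5,4) p1@(3,2) p2@(5,2) -> at (5,1): 0 [-], cum=0
Step 2: p0@(5,3) p1@(4,2) p2@(5,1) -> at (5,1): 1 [p2], cum=1
Step 3: p0@(5,2) p1@(5,2) p2@ESC -> at (5,1): 0 [-], cum=1
Step 4: p0@(5,1) p1@(5,1) p2@ESC -> at (5,1): 2 [p0,p1], cum=3
Step 5: p0@ESC p1@ESC p2@ESC -> at (5,1): 0 [-], cum=3
Total visits = 3

Answer: 3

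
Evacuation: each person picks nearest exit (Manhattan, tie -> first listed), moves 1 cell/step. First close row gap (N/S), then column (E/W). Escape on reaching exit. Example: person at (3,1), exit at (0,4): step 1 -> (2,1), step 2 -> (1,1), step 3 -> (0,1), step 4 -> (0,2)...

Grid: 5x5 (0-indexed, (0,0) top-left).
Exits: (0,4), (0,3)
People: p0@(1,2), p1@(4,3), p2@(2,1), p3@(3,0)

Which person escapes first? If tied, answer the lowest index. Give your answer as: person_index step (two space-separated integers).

Step 1: p0:(1,2)->(0,2) | p1:(4,3)->(3,3) | p2:(2,1)->(1,1) | p3:(3,0)->(2,0)
Step 2: p0:(0,2)->(0,3)->EXIT | p1:(3,3)->(2,3) | p2:(1,1)->(0,1) | p3:(2,0)->(1,0)
Step 3: p0:escaped | p1:(2,3)->(1,3) | p2:(0,1)->(0,2) | p3:(1,0)->(0,0)
Step 4: p0:escaped | p1:(1,3)->(0,3)->EXIT | p2:(0,2)->(0,3)->EXIT | p3:(0,0)->(0,1)
Step 5: p0:escaped | p1:escaped | p2:escaped | p3:(0,1)->(0,2)
Step 6: p0:escaped | p1:escaped | p2:escaped | p3:(0,2)->(0,3)->EXIT
Exit steps: [2, 4, 4, 6]
First to escape: p0 at step 2

Answer: 0 2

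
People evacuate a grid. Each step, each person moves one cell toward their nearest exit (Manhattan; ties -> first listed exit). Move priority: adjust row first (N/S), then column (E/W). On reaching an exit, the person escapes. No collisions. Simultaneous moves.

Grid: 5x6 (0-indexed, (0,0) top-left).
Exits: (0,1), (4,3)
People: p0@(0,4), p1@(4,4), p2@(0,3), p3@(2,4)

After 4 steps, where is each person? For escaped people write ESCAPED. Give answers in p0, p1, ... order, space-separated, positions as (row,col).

Step 1: p0:(0,4)->(0,3) | p1:(4,4)->(4,3)->EXIT | p2:(0,3)->(0,2) | p3:(2,4)->(3,4)
Step 2: p0:(0,3)->(0,2) | p1:escaped | p2:(0,2)->(0,1)->EXIT | p3:(3,4)->(4,4)
Step 3: p0:(0,2)->(0,1)->EXIT | p1:escaped | p2:escaped | p3:(4,4)->(4,3)->EXIT

ESCAPED ESCAPED ESCAPED ESCAPED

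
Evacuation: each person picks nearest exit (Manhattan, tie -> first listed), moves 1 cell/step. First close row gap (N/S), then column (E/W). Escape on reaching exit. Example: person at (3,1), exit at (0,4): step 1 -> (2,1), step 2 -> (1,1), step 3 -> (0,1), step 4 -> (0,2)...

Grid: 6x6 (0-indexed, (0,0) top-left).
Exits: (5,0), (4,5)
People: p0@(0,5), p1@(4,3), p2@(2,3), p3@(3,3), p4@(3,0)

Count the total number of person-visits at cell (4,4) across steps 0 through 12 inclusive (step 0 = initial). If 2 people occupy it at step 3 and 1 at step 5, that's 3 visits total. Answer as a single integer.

Step 0: p0@(0,5) p1@(4,3) p2@(2,3) p3@(3,3) p4@(3,0) -> at (4,4): 0 [-], cum=0
Step 1: p0@(1,5) p1@(4,4) p2@(3,3) p3@(4,3) p4@(4,0) -> at (4,4): 1 [p1], cum=1
Step 2: p0@(2,5) p1@ESC p2@(4,3) p3@(4,4) p4@ESC -> at (4,4): 1 [p3], cum=2
Step 3: p0@(3,5) p1@ESC p2@(4,4) p3@ESC p4@ESC -> at (4,4): 1 [p2], cum=3
Step 4: p0@ESC p1@ESC p2@ESC p3@ESC p4@ESC -> at (4,4): 0 [-], cum=3
Total visits = 3

Answer: 3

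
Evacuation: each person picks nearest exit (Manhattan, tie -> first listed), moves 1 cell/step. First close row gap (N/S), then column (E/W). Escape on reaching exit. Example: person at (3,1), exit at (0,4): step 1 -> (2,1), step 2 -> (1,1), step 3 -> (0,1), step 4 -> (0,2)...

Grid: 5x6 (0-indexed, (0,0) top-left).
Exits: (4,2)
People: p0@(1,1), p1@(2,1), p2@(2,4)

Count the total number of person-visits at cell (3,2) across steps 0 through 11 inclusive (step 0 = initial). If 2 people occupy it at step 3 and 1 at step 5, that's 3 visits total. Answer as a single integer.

Answer: 0

Derivation:
Step 0: p0@(1,1) p1@(2,1) p2@(2,4) -> at (3,2): 0 [-], cum=0
Step 1: p0@(2,1) p1@(3,1) p2@(3,4) -> at (3,2): 0 [-], cum=0
Step 2: p0@(3,1) p1@(4,1) p2@(4,4) -> at (3,2): 0 [-], cum=0
Step 3: p0@(4,1) p1@ESC p2@(4,3) -> at (3,2): 0 [-], cum=0
Step 4: p0@ESC p1@ESC p2@ESC -> at (3,2): 0 [-], cum=0
Total visits = 0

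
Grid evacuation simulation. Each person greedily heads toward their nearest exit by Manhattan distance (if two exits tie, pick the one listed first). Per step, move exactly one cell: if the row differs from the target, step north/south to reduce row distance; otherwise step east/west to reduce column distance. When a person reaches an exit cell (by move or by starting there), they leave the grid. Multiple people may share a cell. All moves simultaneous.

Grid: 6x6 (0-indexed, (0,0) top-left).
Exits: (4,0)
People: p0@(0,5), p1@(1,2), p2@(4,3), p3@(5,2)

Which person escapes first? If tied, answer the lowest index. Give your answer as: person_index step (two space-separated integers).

Step 1: p0:(0,5)->(1,5) | p1:(1,2)->(2,2) | p2:(4,3)->(4,2) | p3:(5,2)->(4,2)
Step 2: p0:(1,5)->(2,5) | p1:(2,2)->(3,2) | p2:(4,2)->(4,1) | p3:(4,2)->(4,1)
Step 3: p0:(2,5)->(3,5) | p1:(3,2)->(4,2) | p2:(4,1)->(4,0)->EXIT | p3:(4,1)->(4,0)->EXIT
Step 4: p0:(3,5)->(4,5) | p1:(4,2)->(4,1) | p2:escaped | p3:escaped
Step 5: p0:(4,5)->(4,4) | p1:(4,1)->(4,0)->EXIT | p2:escaped | p3:escaped
Step 6: p0:(4,4)->(4,3) | p1:escaped | p2:escaped | p3:escaped
Step 7: p0:(4,3)->(4,2) | p1:escaped | p2:escaped | p3:escaped
Step 8: p0:(4,2)->(4,1) | p1:escaped | p2:escaped | p3:escaped
Step 9: p0:(4,1)->(4,0)->EXIT | p1:escaped | p2:escaped | p3:escaped
Exit steps: [9, 5, 3, 3]
First to escape: p2 at step 3

Answer: 2 3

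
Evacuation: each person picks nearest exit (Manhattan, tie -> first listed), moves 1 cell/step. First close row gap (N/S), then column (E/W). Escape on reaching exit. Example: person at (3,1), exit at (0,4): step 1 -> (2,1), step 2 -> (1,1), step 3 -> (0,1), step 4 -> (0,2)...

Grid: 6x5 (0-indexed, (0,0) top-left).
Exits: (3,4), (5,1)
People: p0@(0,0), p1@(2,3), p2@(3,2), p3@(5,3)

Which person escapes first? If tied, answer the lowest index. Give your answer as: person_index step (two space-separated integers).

Step 1: p0:(0,0)->(1,0) | p1:(2,3)->(3,3) | p2:(3,2)->(3,3) | p3:(5,3)->(5,2)
Step 2: p0:(1,0)->(2,0) | p1:(3,3)->(3,4)->EXIT | p2:(3,3)->(3,4)->EXIT | p3:(5,2)->(5,1)->EXIT
Step 3: p0:(2,0)->(3,0) | p1:escaped | p2:escaped | p3:escaped
Step 4: p0:(3,0)->(4,0) | p1:escaped | p2:escaped | p3:escaped
Step 5: p0:(4,0)->(5,0) | p1:escaped | p2:escaped | p3:escaped
Step 6: p0:(5,0)->(5,1)->EXIT | p1:escaped | p2:escaped | p3:escaped
Exit steps: [6, 2, 2, 2]
First to escape: p1 at step 2

Answer: 1 2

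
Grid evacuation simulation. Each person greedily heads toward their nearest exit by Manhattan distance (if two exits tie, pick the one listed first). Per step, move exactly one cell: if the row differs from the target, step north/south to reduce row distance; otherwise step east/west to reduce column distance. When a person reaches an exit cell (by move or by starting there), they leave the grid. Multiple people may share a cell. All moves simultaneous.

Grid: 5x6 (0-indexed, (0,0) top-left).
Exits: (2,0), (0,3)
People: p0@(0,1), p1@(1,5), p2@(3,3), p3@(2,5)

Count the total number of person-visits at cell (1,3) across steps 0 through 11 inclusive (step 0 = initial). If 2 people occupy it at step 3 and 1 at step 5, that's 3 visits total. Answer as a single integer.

Step 0: p0@(0,1) p1@(1,5) p2@(3,3) p3@(2,5) -> at (1,3): 0 [-], cum=0
Step 1: p0@(0,2) p1@(0,5) p2@(2,3) p3@(1,5) -> at (1,3): 0 [-], cum=0
Step 2: p0@ESC p1@(0,4) p2@(1,3) p3@(0,5) -> at (1,3): 1 [p2], cum=1
Step 3: p0@ESC p1@ESC p2@ESC p3@(0,4) -> at (1,3): 0 [-], cum=1
Step 4: p0@ESC p1@ESC p2@ESC p3@ESC -> at (1,3): 0 [-], cum=1
Total visits = 1

Answer: 1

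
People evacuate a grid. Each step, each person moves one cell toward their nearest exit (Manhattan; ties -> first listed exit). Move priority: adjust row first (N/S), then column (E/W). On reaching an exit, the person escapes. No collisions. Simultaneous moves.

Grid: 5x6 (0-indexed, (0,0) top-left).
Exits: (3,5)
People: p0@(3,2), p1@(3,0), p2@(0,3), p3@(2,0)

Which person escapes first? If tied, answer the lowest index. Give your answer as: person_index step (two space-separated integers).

Answer: 0 3

Derivation:
Step 1: p0:(3,2)->(3,3) | p1:(3,0)->(3,1) | p2:(0,3)->(1,3) | p3:(2,0)->(3,0)
Step 2: p0:(3,3)->(3,4) | p1:(3,1)->(3,2) | p2:(1,3)->(2,3) | p3:(3,0)->(3,1)
Step 3: p0:(3,4)->(3,5)->EXIT | p1:(3,2)->(3,3) | p2:(2,3)->(3,3) | p3:(3,1)->(3,2)
Step 4: p0:escaped | p1:(3,3)->(3,4) | p2:(3,3)->(3,4) | p3:(3,2)->(3,3)
Step 5: p0:escaped | p1:(3,4)->(3,5)->EXIT | p2:(3,4)->(3,5)->EXIT | p3:(3,3)->(3,4)
Step 6: p0:escaped | p1:escaped | p2:escaped | p3:(3,4)->(3,5)->EXIT
Exit steps: [3, 5, 5, 6]
First to escape: p0 at step 3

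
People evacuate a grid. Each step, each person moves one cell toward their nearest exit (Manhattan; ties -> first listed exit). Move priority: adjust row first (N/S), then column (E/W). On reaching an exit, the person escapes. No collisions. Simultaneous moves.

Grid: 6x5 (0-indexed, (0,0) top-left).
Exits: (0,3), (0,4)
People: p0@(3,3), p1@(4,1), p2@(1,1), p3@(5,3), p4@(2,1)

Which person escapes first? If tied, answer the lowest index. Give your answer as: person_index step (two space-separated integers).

Answer: 0 3

Derivation:
Step 1: p0:(3,3)->(2,3) | p1:(4,1)->(3,1) | p2:(1,1)->(0,1) | p3:(5,3)->(4,3) | p4:(2,1)->(1,1)
Step 2: p0:(2,3)->(1,3) | p1:(3,1)->(2,1) | p2:(0,1)->(0,2) | p3:(4,3)->(3,3) | p4:(1,1)->(0,1)
Step 3: p0:(1,3)->(0,3)->EXIT | p1:(2,1)->(1,1) | p2:(0,2)->(0,3)->EXIT | p3:(3,3)->(2,3) | p4:(0,1)->(0,2)
Step 4: p0:escaped | p1:(1,1)->(0,1) | p2:escaped | p3:(2,3)->(1,3) | p4:(0,2)->(0,3)->EXIT
Step 5: p0:escaped | p1:(0,1)->(0,2) | p2:escaped | p3:(1,3)->(0,3)->EXIT | p4:escaped
Step 6: p0:escaped | p1:(0,2)->(0,3)->EXIT | p2:escaped | p3:escaped | p4:escaped
Exit steps: [3, 6, 3, 5, 4]
First to escape: p0 at step 3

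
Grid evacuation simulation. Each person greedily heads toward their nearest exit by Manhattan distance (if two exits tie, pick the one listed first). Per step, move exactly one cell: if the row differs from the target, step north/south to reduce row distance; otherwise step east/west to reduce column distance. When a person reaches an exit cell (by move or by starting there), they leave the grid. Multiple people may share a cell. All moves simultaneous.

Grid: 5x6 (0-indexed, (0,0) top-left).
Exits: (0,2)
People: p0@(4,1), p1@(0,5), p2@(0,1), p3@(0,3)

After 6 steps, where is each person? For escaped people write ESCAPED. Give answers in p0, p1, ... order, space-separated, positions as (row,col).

Step 1: p0:(4,1)->(3,1) | p1:(0,5)->(0,4) | p2:(0,1)->(0,2)->EXIT | p3:(0,3)->(0,2)->EXIT
Step 2: p0:(3,1)->(2,1) | p1:(0,4)->(0,3) | p2:escaped | p3:escaped
Step 3: p0:(2,1)->(1,1) | p1:(0,3)->(0,2)->EXIT | p2:escaped | p3:escaped
Step 4: p0:(1,1)->(0,1) | p1:escaped | p2:escaped | p3:escaped
Step 5: p0:(0,1)->(0,2)->EXIT | p1:escaped | p2:escaped | p3:escaped

ESCAPED ESCAPED ESCAPED ESCAPED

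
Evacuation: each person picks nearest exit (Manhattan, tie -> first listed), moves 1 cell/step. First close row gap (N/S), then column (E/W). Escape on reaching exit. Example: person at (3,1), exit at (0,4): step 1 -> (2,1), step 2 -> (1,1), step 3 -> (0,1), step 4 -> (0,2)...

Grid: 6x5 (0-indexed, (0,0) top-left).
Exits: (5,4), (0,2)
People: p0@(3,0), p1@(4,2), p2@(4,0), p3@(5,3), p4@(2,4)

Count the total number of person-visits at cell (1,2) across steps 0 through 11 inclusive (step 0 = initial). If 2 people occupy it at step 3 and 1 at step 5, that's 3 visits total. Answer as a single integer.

Answer: 0

Derivation:
Step 0: p0@(3,0) p1@(4,2) p2@(4,0) p3@(5,3) p4@(2,4) -> at (1,2): 0 [-], cum=0
Step 1: p0@(2,0) p1@(5,2) p2@(5,0) p3@ESC p4@(3,4) -> at (1,2): 0 [-], cum=0
Step 2: p0@(1,0) p1@(5,3) p2@(5,1) p3@ESC p4@(4,4) -> at (1,2): 0 [-], cum=0
Step 3: p0@(0,0) p1@ESC p2@(5,2) p3@ESC p4@ESC -> at (1,2): 0 [-], cum=0
Step 4: p0@(0,1) p1@ESC p2@(5,3) p3@ESC p4@ESC -> at (1,2): 0 [-], cum=0
Step 5: p0@ESC p1@ESC p2@ESC p3@ESC p4@ESC -> at (1,2): 0 [-], cum=0
Total visits = 0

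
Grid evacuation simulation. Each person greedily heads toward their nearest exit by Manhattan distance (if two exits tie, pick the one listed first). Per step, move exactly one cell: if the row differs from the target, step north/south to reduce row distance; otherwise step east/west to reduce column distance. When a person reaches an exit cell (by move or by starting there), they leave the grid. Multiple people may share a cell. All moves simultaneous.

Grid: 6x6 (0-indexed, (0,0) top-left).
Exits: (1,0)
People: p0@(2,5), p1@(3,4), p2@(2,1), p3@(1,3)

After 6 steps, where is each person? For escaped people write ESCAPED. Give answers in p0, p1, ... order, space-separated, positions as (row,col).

Step 1: p0:(2,5)->(1,5) | p1:(3,4)->(2,4) | p2:(2,1)->(1,1) | p3:(1,3)->(1,2)
Step 2: p0:(1,5)->(1,4) | p1:(2,4)->(1,4) | p2:(1,1)->(1,0)->EXIT | p3:(1,2)->(1,1)
Step 3: p0:(1,4)->(1,3) | p1:(1,4)->(1,3) | p2:escaped | p3:(1,1)->(1,0)->EXIT
Step 4: p0:(1,3)->(1,2) | p1:(1,3)->(1,2) | p2:escaped | p3:escaped
Step 5: p0:(1,2)->(1,1) | p1:(1,2)->(1,1) | p2:escaped | p3:escaped
Step 6: p0:(1,1)->(1,0)->EXIT | p1:(1,1)->(1,0)->EXIT | p2:escaped | p3:escaped

ESCAPED ESCAPED ESCAPED ESCAPED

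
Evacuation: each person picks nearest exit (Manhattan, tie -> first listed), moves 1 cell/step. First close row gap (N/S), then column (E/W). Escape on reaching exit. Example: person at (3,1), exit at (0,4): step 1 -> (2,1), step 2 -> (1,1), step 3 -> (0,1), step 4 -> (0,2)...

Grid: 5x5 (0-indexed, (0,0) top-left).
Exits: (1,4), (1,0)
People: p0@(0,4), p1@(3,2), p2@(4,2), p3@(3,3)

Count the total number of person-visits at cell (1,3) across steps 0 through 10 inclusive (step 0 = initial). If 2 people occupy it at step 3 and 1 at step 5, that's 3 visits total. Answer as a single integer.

Answer: 3

Derivation:
Step 0: p0@(0,4) p1@(3,2) p2@(4,2) p3@(3,3) -> at (1,3): 0 [-], cum=0
Step 1: p0@ESC p1@(2,2) p2@(3,2) p3@(2,3) -> at (1,3): 0 [-], cum=0
Step 2: p0@ESC p1@(1,2) p2@(2,2) p3@(1,3) -> at (1,3): 1 [p3], cum=1
Step 3: p0@ESC p1@(1,3) p2@(1,2) p3@ESC -> at (1,3): 1 [p1], cum=2
Step 4: p0@ESC p1@ESC p2@(1,3) p3@ESC -> at (1,3): 1 [p2], cum=3
Step 5: p0@ESC p1@ESC p2@ESC p3@ESC -> at (1,3): 0 [-], cum=3
Total visits = 3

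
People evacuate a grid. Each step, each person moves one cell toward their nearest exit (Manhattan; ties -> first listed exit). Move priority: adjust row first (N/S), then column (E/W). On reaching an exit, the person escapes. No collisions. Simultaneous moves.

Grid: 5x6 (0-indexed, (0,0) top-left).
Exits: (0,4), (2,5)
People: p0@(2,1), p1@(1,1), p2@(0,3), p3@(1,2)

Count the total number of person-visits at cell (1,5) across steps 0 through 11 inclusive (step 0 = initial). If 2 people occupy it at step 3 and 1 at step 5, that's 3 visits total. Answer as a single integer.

Answer: 0

Derivation:
Step 0: p0@(2,1) p1@(1,1) p2@(0,3) p3@(1,2) -> at (1,5): 0 [-], cum=0
Step 1: p0@(2,2) p1@(0,1) p2@ESC p3@(0,2) -> at (1,5): 0 [-], cum=0
Step 2: p0@(2,3) p1@(0,2) p2@ESC p3@(0,3) -> at (1,5): 0 [-], cum=0
Step 3: p0@(2,4) p1@(0,3) p2@ESC p3@ESC -> at (1,5): 0 [-], cum=0
Step 4: p0@ESC p1@ESC p2@ESC p3@ESC -> at (1,5): 0 [-], cum=0
Total visits = 0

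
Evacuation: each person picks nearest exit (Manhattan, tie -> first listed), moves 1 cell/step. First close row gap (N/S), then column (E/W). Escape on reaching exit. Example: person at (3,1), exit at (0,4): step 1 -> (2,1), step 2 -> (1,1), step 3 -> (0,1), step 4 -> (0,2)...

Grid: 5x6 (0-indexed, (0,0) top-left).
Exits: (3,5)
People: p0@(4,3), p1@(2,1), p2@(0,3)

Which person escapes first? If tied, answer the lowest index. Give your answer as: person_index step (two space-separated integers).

Answer: 0 3

Derivation:
Step 1: p0:(4,3)->(3,3) | p1:(2,1)->(3,1) | p2:(0,3)->(1,3)
Step 2: p0:(3,3)->(3,4) | p1:(3,1)->(3,2) | p2:(1,3)->(2,3)
Step 3: p0:(3,4)->(3,5)->EXIT | p1:(3,2)->(3,3) | p2:(2,3)->(3,3)
Step 4: p0:escaped | p1:(3,3)->(3,4) | p2:(3,3)->(3,4)
Step 5: p0:escaped | p1:(3,4)->(3,5)->EXIT | p2:(3,4)->(3,5)->EXIT
Exit steps: [3, 5, 5]
First to escape: p0 at step 3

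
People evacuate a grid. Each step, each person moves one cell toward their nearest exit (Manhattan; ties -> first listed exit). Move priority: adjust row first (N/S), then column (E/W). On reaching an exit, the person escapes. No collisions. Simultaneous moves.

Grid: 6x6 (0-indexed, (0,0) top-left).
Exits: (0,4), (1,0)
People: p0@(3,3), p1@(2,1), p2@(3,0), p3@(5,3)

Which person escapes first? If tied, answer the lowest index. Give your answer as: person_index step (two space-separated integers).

Step 1: p0:(3,3)->(2,3) | p1:(2,1)->(1,1) | p2:(3,0)->(2,0) | p3:(5,3)->(4,3)
Step 2: p0:(2,3)->(1,3) | p1:(1,1)->(1,0)->EXIT | p2:(2,0)->(1,0)->EXIT | p3:(4,3)->(3,3)
Step 3: p0:(1,3)->(0,3) | p1:escaped | p2:escaped | p3:(3,3)->(2,3)
Step 4: p0:(0,3)->(0,4)->EXIT | p1:escaped | p2:escaped | p3:(2,3)->(1,3)
Step 5: p0:escaped | p1:escaped | p2:escaped | p3:(1,3)->(0,3)
Step 6: p0:escaped | p1:escaped | p2:escaped | p3:(0,3)->(0,4)->EXIT
Exit steps: [4, 2, 2, 6]
First to escape: p1 at step 2

Answer: 1 2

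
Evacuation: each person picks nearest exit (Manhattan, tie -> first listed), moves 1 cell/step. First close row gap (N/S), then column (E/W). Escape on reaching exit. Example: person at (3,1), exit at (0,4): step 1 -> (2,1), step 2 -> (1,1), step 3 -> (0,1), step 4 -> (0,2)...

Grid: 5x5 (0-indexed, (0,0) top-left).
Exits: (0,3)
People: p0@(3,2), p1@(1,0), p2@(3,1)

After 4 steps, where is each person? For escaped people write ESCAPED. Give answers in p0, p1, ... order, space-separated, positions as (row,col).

Step 1: p0:(3,2)->(2,2) | p1:(1,0)->(0,0) | p2:(3,1)->(2,1)
Step 2: p0:(2,2)->(1,2) | p1:(0,0)->(0,1) | p2:(2,1)->(1,1)
Step 3: p0:(1,2)->(0,2) | p1:(0,1)->(0,2) | p2:(1,1)->(0,1)
Step 4: p0:(0,2)->(0,3)->EXIT | p1:(0,2)->(0,3)->EXIT | p2:(0,1)->(0,2)

ESCAPED ESCAPED (0,2)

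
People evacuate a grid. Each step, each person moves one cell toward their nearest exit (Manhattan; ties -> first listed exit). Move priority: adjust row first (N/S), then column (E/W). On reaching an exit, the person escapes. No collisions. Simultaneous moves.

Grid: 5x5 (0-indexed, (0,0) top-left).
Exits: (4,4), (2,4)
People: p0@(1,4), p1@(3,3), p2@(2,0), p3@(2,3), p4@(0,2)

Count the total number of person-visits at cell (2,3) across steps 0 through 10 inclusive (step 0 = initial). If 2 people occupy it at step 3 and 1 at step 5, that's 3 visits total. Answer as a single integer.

Answer: 3

Derivation:
Step 0: p0@(1,4) p1@(3,3) p2@(2,0) p3@(2,3) p4@(0,2) -> at (2,3): 1 [p3], cum=1
Step 1: p0@ESC p1@(4,3) p2@(2,1) p3@ESC p4@(1,2) -> at (2,3): 0 [-], cum=1
Step 2: p0@ESC p1@ESC p2@(2,2) p3@ESC p4@(2,2) -> at (2,3): 0 [-], cum=1
Step 3: p0@ESC p1@ESC p2@(2,3) p3@ESC p4@(2,3) -> at (2,3): 2 [p2,p4], cum=3
Step 4: p0@ESC p1@ESC p2@ESC p3@ESC p4@ESC -> at (2,3): 0 [-], cum=3
Total visits = 3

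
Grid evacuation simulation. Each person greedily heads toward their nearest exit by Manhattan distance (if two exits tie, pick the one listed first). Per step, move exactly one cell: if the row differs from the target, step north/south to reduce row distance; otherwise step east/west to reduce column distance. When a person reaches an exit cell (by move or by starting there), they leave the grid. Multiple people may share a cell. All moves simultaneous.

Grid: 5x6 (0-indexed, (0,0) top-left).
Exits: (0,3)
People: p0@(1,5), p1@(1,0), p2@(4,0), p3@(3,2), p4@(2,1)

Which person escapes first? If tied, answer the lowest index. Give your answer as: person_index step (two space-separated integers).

Step 1: p0:(1,5)->(0,5) | p1:(1,0)->(0,0) | p2:(4,0)->(3,0) | p3:(3,2)->(2,2) | p4:(2,1)->(1,1)
Step 2: p0:(0,5)->(0,4) | p1:(0,0)->(0,1) | p2:(3,0)->(2,0) | p3:(2,2)->(1,2) | p4:(1,1)->(0,1)
Step 3: p0:(0,4)->(0,3)->EXIT | p1:(0,1)->(0,2) | p2:(2,0)->(1,0) | p3:(1,2)->(0,2) | p4:(0,1)->(0,2)
Step 4: p0:escaped | p1:(0,2)->(0,3)->EXIT | p2:(1,0)->(0,0) | p3:(0,2)->(0,3)->EXIT | p4:(0,2)->(0,3)->EXIT
Step 5: p0:escaped | p1:escaped | p2:(0,0)->(0,1) | p3:escaped | p4:escaped
Step 6: p0:escaped | p1:escaped | p2:(0,1)->(0,2) | p3:escaped | p4:escaped
Step 7: p0:escaped | p1:escaped | p2:(0,2)->(0,3)->EXIT | p3:escaped | p4:escaped
Exit steps: [3, 4, 7, 4, 4]
First to escape: p0 at step 3

Answer: 0 3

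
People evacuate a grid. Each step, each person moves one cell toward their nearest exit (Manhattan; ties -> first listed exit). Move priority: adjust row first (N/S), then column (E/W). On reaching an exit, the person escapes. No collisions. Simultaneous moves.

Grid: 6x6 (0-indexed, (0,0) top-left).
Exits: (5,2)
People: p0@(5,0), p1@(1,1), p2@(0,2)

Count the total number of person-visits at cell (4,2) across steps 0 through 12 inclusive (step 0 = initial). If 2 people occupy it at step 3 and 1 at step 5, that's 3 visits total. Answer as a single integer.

Step 0: p0@(5,0) p1@(1,1) p2@(0,2) -> at (4,2): 0 [-], cum=0
Step 1: p0@(5,1) p1@(2,1) p2@(1,2) -> at (4,2): 0 [-], cum=0
Step 2: p0@ESC p1@(3,1) p2@(2,2) -> at (4,2): 0 [-], cum=0
Step 3: p0@ESC p1@(4,1) p2@(3,2) -> at (4,2): 0 [-], cum=0
Step 4: p0@ESC p1@(5,1) p2@(4,2) -> at (4,2): 1 [p2], cum=1
Step 5: p0@ESC p1@ESC p2@ESC -> at (4,2): 0 [-], cum=1
Total visits = 1

Answer: 1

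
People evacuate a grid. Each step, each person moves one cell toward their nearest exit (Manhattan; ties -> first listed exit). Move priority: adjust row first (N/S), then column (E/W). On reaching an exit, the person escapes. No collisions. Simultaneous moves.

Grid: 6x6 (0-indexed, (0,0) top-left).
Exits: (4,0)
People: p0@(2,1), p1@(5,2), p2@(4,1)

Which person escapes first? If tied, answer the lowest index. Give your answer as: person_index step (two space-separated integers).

Step 1: p0:(2,1)->(3,1) | p1:(5,2)->(4,2) | p2:(4,1)->(4,0)->EXIT
Step 2: p0:(3,1)->(4,1) | p1:(4,2)->(4,1) | p2:escaped
Step 3: p0:(4,1)->(4,0)->EXIT | p1:(4,1)->(4,0)->EXIT | p2:escaped
Exit steps: [3, 3, 1]
First to escape: p2 at step 1

Answer: 2 1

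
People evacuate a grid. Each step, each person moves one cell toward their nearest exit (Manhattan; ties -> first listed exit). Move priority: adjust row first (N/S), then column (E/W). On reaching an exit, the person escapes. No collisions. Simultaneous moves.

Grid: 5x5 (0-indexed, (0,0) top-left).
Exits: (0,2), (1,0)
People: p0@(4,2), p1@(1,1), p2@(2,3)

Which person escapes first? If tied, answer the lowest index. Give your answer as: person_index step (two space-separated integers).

Answer: 1 1

Derivation:
Step 1: p0:(4,2)->(3,2) | p1:(1,1)->(1,0)->EXIT | p2:(2,3)->(1,3)
Step 2: p0:(3,2)->(2,2) | p1:escaped | p2:(1,3)->(0,3)
Step 3: p0:(2,2)->(1,2) | p1:escaped | p2:(0,3)->(0,2)->EXIT
Step 4: p0:(1,2)->(0,2)->EXIT | p1:escaped | p2:escaped
Exit steps: [4, 1, 3]
First to escape: p1 at step 1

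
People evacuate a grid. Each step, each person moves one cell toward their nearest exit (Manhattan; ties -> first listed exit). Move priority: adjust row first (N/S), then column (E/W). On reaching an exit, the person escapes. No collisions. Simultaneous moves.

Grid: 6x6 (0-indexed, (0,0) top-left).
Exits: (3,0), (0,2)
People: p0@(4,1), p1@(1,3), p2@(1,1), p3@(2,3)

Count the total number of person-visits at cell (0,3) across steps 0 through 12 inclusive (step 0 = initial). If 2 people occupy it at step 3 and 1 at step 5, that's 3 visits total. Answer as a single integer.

Step 0: p0@(4,1) p1@(1,3) p2@(1,1) p3@(2,3) -> at (0,3): 0 [-], cum=0
Step 1: p0@(3,1) p1@(0,3) p2@(0,1) p3@(1,3) -> at (0,3): 1 [p1], cum=1
Step 2: p0@ESC p1@ESC p2@ESC p3@(0,3) -> at (0,3): 1 [p3], cum=2
Step 3: p0@ESC p1@ESC p2@ESC p3@ESC -> at (0,3): 0 [-], cum=2
Total visits = 2

Answer: 2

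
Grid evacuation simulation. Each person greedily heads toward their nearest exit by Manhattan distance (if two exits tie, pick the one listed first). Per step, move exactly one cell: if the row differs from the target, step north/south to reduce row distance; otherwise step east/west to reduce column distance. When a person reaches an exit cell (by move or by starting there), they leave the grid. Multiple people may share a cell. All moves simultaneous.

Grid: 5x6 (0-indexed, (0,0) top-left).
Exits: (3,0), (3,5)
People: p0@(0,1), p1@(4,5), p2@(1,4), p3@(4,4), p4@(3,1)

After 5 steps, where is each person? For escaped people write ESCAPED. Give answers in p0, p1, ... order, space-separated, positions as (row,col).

Step 1: p0:(0,1)->(1,1) | p1:(4,5)->(3,5)->EXIT | p2:(1,4)->(2,4) | p3:(4,4)->(3,4) | p4:(3,1)->(3,0)->EXIT
Step 2: p0:(1,1)->(2,1) | p1:escaped | p2:(2,4)->(3,4) | p3:(3,4)->(3,5)->EXIT | p4:escaped
Step 3: p0:(2,1)->(3,1) | p1:escaped | p2:(3,4)->(3,5)->EXIT | p3:escaped | p4:escaped
Step 4: p0:(3,1)->(3,0)->EXIT | p1:escaped | p2:escaped | p3:escaped | p4:escaped

ESCAPED ESCAPED ESCAPED ESCAPED ESCAPED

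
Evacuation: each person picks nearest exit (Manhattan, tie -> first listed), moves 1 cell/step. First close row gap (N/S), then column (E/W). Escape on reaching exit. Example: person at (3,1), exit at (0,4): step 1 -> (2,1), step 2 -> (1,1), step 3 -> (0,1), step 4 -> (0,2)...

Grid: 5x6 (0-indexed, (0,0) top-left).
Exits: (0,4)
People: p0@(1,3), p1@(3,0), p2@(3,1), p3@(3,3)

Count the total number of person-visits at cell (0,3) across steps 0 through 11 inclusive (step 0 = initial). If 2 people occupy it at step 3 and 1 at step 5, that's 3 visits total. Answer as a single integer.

Step 0: p0@(1,3) p1@(3,0) p2@(3,1) p3@(3,3) -> at (0,3): 0 [-], cum=0
Step 1: p0@(0,3) p1@(2,0) p2@(2,1) p3@(2,3) -> at (0,3): 1 [p0], cum=1
Step 2: p0@ESC p1@(1,0) p2@(1,1) p3@(1,3) -> at (0,3): 0 [-], cum=1
Step 3: p0@ESC p1@(0,0) p2@(0,1) p3@(0,3) -> at (0,3): 1 [p3], cum=2
Step 4: p0@ESC p1@(0,1) p2@(0,2) p3@ESC -> at (0,3): 0 [-], cum=2
Step 5: p0@ESC p1@(0,2) p2@(0,3) p3@ESC -> at (0,3): 1 [p2], cum=3
Step 6: p0@ESC p1@(0,3) p2@ESC p3@ESC -> at (0,3): 1 [p1], cum=4
Step 7: p0@ESC p1@ESC p2@ESC p3@ESC -> at (0,3): 0 [-], cum=4
Total visits = 4

Answer: 4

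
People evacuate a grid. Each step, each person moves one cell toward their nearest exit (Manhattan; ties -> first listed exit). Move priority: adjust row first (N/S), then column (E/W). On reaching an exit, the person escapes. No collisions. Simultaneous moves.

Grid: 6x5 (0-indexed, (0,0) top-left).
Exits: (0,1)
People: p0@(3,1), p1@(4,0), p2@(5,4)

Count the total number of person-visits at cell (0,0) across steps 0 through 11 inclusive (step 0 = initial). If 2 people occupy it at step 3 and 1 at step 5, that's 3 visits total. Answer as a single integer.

Answer: 1

Derivation:
Step 0: p0@(3,1) p1@(4,0) p2@(5,4) -> at (0,0): 0 [-], cum=0
Step 1: p0@(2,1) p1@(3,0) p2@(4,4) -> at (0,0): 0 [-], cum=0
Step 2: p0@(1,1) p1@(2,0) p2@(3,4) -> at (0,0): 0 [-], cum=0
Step 3: p0@ESC p1@(1,0) p2@(2,4) -> at (0,0): 0 [-], cum=0
Step 4: p0@ESC p1@(0,0) p2@(1,4) -> at (0,0): 1 [p1], cum=1
Step 5: p0@ESC p1@ESC p2@(0,4) -> at (0,0): 0 [-], cum=1
Step 6: p0@ESC p1@ESC p2@(0,3) -> at (0,0): 0 [-], cum=1
Step 7: p0@ESC p1@ESC p2@(0,2) -> at (0,0): 0 [-], cum=1
Step 8: p0@ESC p1@ESC p2@ESC -> at (0,0): 0 [-], cum=1
Total visits = 1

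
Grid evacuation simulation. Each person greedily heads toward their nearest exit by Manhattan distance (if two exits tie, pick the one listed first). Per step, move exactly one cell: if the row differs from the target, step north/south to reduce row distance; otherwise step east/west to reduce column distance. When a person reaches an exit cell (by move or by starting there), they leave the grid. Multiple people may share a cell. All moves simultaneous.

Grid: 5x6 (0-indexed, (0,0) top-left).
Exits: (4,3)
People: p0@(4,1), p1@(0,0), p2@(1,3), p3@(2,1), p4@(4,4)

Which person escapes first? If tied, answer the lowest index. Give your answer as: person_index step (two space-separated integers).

Step 1: p0:(4,1)->(4,2) | p1:(0,0)->(1,0) | p2:(1,3)->(2,3) | p3:(2,1)->(3,1) | p4:(4,4)->(4,3)->EXIT
Step 2: p0:(4,2)->(4,3)->EXIT | p1:(1,0)->(2,0) | p2:(2,3)->(3,3) | p3:(3,1)->(4,1) | p4:escaped
Step 3: p0:escaped | p1:(2,0)->(3,0) | p2:(3,3)->(4,3)->EXIT | p3:(4,1)->(4,2) | p4:escaped
Step 4: p0:escaped | p1:(3,0)->(4,0) | p2:escaped | p3:(4,2)->(4,3)->EXIT | p4:escaped
Step 5: p0:escaped | p1:(4,0)->(4,1) | p2:escaped | p3:escaped | p4:escaped
Step 6: p0:escaped | p1:(4,1)->(4,2) | p2:escaped | p3:escaped | p4:escaped
Step 7: p0:escaped | p1:(4,2)->(4,3)->EXIT | p2:escaped | p3:escaped | p4:escaped
Exit steps: [2, 7, 3, 4, 1]
First to escape: p4 at step 1

Answer: 4 1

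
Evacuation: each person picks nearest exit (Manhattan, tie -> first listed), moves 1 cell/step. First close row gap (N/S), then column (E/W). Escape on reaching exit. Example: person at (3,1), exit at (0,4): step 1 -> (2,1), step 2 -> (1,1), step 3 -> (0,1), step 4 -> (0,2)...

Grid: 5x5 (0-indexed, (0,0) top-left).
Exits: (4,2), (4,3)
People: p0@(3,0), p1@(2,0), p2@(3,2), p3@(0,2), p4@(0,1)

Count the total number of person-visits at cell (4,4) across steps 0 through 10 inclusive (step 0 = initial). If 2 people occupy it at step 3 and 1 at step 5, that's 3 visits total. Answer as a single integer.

Answer: 0

Derivation:
Step 0: p0@(3,0) p1@(2,0) p2@(3,2) p3@(0,2) p4@(0,1) -> at (4,4): 0 [-], cum=0
Step 1: p0@(4,0) p1@(3,0) p2@ESC p3@(1,2) p4@(1,1) -> at (4,4): 0 [-], cum=0
Step 2: p0@(4,1) p1@(4,0) p2@ESC p3@(2,2) p4@(2,1) -> at (4,4): 0 [-], cum=0
Step 3: p0@ESC p1@(4,1) p2@ESC p3@(3,2) p4@(3,1) -> at (4,4): 0 [-], cum=0
Step 4: p0@ESC p1@ESC p2@ESC p3@ESC p4@(4,1) -> at (4,4): 0 [-], cum=0
Step 5: p0@ESC p1@ESC p2@ESC p3@ESC p4@ESC -> at (4,4): 0 [-], cum=0
Total visits = 0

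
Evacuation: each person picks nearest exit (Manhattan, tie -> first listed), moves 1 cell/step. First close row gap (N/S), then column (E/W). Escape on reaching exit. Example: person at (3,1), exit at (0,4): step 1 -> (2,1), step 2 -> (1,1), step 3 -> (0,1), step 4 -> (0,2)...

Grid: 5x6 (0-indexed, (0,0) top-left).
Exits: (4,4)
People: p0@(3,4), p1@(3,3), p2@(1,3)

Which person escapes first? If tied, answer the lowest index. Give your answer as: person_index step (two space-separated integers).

Answer: 0 1

Derivation:
Step 1: p0:(3,4)->(4,4)->EXIT | p1:(3,3)->(4,3) | p2:(1,3)->(2,3)
Step 2: p0:escaped | p1:(4,3)->(4,4)->EXIT | p2:(2,3)->(3,3)
Step 3: p0:escaped | p1:escaped | p2:(3,3)->(4,3)
Step 4: p0:escaped | p1:escaped | p2:(4,3)->(4,4)->EXIT
Exit steps: [1, 2, 4]
First to escape: p0 at step 1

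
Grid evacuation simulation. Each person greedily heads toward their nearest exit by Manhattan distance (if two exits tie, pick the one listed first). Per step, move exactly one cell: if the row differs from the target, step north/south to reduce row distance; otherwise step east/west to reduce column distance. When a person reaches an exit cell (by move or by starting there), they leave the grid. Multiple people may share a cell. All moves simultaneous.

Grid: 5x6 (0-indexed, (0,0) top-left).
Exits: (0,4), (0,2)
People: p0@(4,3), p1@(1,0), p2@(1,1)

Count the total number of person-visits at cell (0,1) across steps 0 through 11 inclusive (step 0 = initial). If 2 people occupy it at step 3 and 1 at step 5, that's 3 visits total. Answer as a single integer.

Answer: 2

Derivation:
Step 0: p0@(4,3) p1@(1,0) p2@(1,1) -> at (0,1): 0 [-], cum=0
Step 1: p0@(3,3) p1@(0,0) p2@(0,1) -> at (0,1): 1 [p2], cum=1
Step 2: p0@(2,3) p1@(0,1) p2@ESC -> at (0,1): 1 [p1], cum=2
Step 3: p0@(1,3) p1@ESC p2@ESC -> at (0,1): 0 [-], cum=2
Step 4: p0@(0,3) p1@ESC p2@ESC -> at (0,1): 0 [-], cum=2
Step 5: p0@ESC p1@ESC p2@ESC -> at (0,1): 0 [-], cum=2
Total visits = 2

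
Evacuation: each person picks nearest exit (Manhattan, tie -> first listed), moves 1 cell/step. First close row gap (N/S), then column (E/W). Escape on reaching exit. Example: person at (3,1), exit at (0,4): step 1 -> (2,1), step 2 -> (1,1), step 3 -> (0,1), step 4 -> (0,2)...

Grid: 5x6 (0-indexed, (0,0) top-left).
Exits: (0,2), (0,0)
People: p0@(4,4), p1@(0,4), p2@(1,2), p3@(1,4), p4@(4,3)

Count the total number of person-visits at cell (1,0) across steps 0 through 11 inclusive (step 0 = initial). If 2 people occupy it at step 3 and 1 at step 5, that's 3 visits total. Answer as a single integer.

Step 0: p0@(4,4) p1@(0,4) p2@(1,2) p3@(1,4) p4@(4,3) -> at (1,0): 0 [-], cum=0
Step 1: p0@(3,4) p1@(0,3) p2@ESC p3@(0,4) p4@(3,3) -> at (1,0): 0 [-], cum=0
Step 2: p0@(2,4) p1@ESC p2@ESC p3@(0,3) p4@(2,3) -> at (1,0): 0 [-], cum=0
Step 3: p0@(1,4) p1@ESC p2@ESC p3@ESC p4@(1,3) -> at (1,0): 0 [-], cum=0
Step 4: p0@(0,4) p1@ESC p2@ESC p3@ESC p4@(0,3) -> at (1,0): 0 [-], cum=0
Step 5: p0@(0,3) p1@ESC p2@ESC p3@ESC p4@ESC -> at (1,0): 0 [-], cum=0
Step 6: p0@ESC p1@ESC p2@ESC p3@ESC p4@ESC -> at (1,0): 0 [-], cum=0
Total visits = 0

Answer: 0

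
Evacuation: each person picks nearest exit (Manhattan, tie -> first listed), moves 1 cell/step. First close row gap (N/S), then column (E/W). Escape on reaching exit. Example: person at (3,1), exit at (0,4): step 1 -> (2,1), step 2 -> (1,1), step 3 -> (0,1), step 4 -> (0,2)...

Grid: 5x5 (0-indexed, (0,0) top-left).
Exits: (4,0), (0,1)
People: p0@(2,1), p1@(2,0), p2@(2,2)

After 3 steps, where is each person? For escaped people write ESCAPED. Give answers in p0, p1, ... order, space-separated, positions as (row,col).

Step 1: p0:(2,1)->(1,1) | p1:(2,0)->(3,0) | p2:(2,2)->(1,2)
Step 2: p0:(1,1)->(0,1)->EXIT | p1:(3,0)->(4,0)->EXIT | p2:(1,2)->(0,2)
Step 3: p0:escaped | p1:escaped | p2:(0,2)->(0,1)->EXIT

ESCAPED ESCAPED ESCAPED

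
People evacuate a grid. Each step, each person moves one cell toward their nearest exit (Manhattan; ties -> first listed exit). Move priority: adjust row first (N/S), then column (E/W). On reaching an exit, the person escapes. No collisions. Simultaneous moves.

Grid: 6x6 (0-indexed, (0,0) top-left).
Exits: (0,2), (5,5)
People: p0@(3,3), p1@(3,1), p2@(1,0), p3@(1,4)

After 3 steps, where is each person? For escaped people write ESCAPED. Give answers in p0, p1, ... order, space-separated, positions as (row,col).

Step 1: p0:(3,3)->(2,3) | p1:(3,1)->(2,1) | p2:(1,0)->(0,0) | p3:(1,4)->(0,4)
Step 2: p0:(2,3)->(1,3) | p1:(2,1)->(1,1) | p2:(0,0)->(0,1) | p3:(0,4)->(0,3)
Step 3: p0:(1,3)->(0,3) | p1:(1,1)->(0,1) | p2:(0,1)->(0,2)->EXIT | p3:(0,3)->(0,2)->EXIT

(0,3) (0,1) ESCAPED ESCAPED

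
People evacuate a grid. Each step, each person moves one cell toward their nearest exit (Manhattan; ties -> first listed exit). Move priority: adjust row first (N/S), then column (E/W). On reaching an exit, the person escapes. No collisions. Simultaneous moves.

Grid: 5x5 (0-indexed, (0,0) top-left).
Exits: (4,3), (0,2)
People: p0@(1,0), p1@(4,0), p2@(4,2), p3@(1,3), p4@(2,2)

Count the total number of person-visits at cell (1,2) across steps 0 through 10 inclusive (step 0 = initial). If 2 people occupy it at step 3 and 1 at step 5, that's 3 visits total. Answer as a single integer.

Answer: 1

Derivation:
Step 0: p0@(1,0) p1@(4,0) p2@(4,2) p3@(1,3) p4@(2,2) -> at (1,2): 0 [-], cum=0
Step 1: p0@(0,0) p1@(4,1) p2@ESC p3@(0,3) p4@(1,2) -> at (1,2): 1 [p4], cum=1
Step 2: p0@(0,1) p1@(4,2) p2@ESC p3@ESC p4@ESC -> at (1,2): 0 [-], cum=1
Step 3: p0@ESC p1@ESC p2@ESC p3@ESC p4@ESC -> at (1,2): 0 [-], cum=1
Total visits = 1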